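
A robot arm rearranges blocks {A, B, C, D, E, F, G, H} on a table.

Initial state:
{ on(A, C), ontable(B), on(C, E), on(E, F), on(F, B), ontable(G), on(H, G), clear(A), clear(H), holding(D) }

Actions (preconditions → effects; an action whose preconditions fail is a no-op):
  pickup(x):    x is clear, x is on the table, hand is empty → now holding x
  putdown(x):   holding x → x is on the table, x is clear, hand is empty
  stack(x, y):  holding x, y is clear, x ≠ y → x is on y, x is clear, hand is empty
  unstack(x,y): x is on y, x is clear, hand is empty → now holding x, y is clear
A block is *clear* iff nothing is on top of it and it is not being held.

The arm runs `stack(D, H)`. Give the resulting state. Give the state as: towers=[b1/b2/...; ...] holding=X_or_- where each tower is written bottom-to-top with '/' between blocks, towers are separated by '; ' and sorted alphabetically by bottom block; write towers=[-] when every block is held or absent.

before: towers=[B/F/E/C/A; G/H] holding=D
pre[stack(D, H)]: holding(D) ✓, clear(H) ✓, D≠H ✓
all met → apply stack(D, H)
after:  towers=[B/F/E/C/A; G/H/D] holding=-

towers=[B/F/E/C/A; G/H/D] holding=-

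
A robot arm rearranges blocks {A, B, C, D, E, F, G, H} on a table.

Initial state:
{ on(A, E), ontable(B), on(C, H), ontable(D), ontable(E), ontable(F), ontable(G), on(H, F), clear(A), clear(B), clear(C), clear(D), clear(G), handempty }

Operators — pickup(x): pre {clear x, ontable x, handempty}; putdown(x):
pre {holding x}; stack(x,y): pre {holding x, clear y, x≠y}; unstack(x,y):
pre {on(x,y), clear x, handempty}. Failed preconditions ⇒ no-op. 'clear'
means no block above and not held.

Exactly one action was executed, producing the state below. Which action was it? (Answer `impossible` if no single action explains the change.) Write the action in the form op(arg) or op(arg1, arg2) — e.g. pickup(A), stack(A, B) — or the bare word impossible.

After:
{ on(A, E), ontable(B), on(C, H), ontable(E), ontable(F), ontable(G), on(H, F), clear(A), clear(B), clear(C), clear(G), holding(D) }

pickup(D)

target: towers=[B; E/A; F/H/C; G] holding=D
         pickup(G) → towers=[B; D; E/A; F/H/C] holding=G
     unstack(A, E) → towers=[B; D; E; F/H/C; G] holding=A
         pickup(B) → towers=[D; E/A; F/H/C; G] holding=B
         pickup(D) → towers=[B; E/A; F/H/C; G] holding=D  ← match
     unstack(C, H) → towers=[B; D; E/A; F/H; G] holding=C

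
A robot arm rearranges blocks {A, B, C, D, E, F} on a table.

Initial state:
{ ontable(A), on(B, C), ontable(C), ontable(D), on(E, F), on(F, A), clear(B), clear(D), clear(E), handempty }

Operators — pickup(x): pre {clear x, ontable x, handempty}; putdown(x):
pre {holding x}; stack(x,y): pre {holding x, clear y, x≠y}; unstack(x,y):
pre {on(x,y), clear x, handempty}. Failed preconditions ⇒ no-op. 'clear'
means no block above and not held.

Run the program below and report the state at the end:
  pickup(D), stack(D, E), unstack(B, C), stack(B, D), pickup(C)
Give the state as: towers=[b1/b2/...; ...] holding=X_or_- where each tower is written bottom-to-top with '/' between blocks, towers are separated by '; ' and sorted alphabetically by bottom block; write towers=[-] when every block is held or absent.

step 1 (pickup(D)): towers=[A/F/E; C/B] holding=D
step 2 (stack(D, E)): towers=[A/F/E/D; C/B] holding=-
step 3 (unstack(B, C)): towers=[A/F/E/D; C] holding=B
step 4 (stack(B, D)): towers=[A/F/E/D/B; C] holding=-
step 5 (pickup(C)): towers=[A/F/E/D/B] holding=C

towers=[A/F/E/D/B] holding=C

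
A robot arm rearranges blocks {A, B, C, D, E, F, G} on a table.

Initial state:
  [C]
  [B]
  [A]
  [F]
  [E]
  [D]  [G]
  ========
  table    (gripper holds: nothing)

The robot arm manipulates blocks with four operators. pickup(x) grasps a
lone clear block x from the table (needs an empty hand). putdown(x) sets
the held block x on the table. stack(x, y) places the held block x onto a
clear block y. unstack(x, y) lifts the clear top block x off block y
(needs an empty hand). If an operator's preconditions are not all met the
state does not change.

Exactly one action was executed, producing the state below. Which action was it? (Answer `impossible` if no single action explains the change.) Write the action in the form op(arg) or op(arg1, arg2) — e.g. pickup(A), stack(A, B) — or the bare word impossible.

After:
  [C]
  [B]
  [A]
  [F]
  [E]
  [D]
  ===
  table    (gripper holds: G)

pickup(G)

target: towers=[D/E/F/A/B/C] holding=G
         pickup(G) → towers=[D/E/F/A/B/C] holding=G  ← match
     unstack(C, B) → towers=[D/E/F/A/B; G] holding=C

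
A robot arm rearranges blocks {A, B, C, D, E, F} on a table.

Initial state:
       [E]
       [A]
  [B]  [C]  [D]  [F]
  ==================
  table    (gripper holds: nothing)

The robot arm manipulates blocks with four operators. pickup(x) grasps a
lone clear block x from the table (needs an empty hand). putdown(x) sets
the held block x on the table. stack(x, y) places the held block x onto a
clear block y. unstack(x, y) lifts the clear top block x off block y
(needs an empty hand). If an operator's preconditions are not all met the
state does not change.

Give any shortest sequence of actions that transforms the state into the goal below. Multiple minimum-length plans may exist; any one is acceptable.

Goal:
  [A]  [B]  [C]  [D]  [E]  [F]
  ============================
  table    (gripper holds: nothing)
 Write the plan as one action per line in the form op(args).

step 1 (unstack(E, A)): towers=[B; C/A; D; F] holding=E
step 2 (putdown(E)): towers=[B; C/A; D; E; F] holding=-
step 3 (unstack(A, C)): towers=[B; C; D; E; F] holding=A
step 4 (putdown(A)): towers=[A; B; C; D; E; F] holding=-
goal check: towers=[A; B; C; D; E; F] holding=- — reached (length 4, optimal by BFS)

unstack(E, A)
putdown(E)
unstack(A, C)
putdown(A)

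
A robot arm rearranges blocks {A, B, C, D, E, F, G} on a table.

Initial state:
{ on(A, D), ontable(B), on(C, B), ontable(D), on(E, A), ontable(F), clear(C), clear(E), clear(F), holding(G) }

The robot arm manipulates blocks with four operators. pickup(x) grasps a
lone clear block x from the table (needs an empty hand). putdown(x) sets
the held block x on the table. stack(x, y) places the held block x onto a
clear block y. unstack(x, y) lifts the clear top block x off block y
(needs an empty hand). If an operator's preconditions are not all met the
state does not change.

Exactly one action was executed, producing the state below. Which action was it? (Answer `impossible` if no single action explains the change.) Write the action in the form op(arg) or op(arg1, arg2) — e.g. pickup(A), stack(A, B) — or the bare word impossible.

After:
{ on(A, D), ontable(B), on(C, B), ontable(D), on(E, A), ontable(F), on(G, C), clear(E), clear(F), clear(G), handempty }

target: towers=[B/C/G; D/A/E; F] holding=-
        putdown(G) → towers=[B/C; D/A/E; F; G] holding=-
       stack(G, F) → towers=[B/C; D/A/E; F/G] holding=-
       stack(G, E) → towers=[B/C; D/A/E/G; F] holding=-
       stack(G, C) → towers=[B/C/G; D/A/E; F] holding=-  ← match

stack(G, C)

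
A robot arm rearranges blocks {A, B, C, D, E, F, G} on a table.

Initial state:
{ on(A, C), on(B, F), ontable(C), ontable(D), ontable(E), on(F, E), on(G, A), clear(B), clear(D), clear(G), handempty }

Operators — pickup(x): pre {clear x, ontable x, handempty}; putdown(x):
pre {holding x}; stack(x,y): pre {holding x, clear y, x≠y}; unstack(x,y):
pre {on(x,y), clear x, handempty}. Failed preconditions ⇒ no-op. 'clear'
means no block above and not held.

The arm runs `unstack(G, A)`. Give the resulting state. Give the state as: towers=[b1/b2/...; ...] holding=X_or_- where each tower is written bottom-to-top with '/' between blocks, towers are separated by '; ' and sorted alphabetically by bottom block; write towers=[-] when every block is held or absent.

towers=[C/A; D; E/F/B] holding=G

before: towers=[C/A/G; D; E/F/B] holding=-
pre[unstack(G, A)]: on(G,A) yes, clear(G) yes, handempty yes
all met → apply unstack(G, A)
after:  towers=[C/A; D; E/F/B] holding=G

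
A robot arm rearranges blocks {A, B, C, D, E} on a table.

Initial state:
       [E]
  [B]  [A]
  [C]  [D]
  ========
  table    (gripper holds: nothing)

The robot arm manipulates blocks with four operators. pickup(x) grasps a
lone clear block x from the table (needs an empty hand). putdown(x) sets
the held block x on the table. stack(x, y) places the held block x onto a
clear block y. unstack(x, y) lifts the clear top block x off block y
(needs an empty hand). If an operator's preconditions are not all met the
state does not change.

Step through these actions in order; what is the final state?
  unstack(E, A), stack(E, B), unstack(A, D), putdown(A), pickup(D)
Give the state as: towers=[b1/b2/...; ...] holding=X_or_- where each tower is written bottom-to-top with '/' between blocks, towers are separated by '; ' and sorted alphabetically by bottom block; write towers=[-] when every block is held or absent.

step 1 (unstack(E, A)): towers=[C/B; D/A] holding=E
step 2 (stack(E, B)): towers=[C/B/E; D/A] holding=-
step 3 (unstack(A, D)): towers=[C/B/E; D] holding=A
step 4 (putdown(A)): towers=[A; C/B/E; D] holding=-
step 5 (pickup(D)): towers=[A; C/B/E] holding=D

towers=[A; C/B/E] holding=D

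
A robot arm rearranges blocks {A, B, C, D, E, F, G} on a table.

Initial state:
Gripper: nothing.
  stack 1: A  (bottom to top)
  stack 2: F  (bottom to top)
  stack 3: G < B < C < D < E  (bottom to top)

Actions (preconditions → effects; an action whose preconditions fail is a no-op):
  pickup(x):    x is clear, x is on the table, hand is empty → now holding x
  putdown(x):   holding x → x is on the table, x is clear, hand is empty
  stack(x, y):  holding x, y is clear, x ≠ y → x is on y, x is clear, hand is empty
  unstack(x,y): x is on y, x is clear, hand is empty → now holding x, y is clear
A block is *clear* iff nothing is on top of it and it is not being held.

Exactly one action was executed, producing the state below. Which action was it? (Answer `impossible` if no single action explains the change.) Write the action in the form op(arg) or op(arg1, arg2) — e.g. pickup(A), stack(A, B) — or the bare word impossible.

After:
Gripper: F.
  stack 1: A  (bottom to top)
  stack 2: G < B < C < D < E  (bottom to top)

target: towers=[A; G/B/C/D/E] holding=F
         pickup(F) → towers=[A; G/B/C/D/E] holding=F  ← match
         pickup(A) → towers=[F; G/B/C/D/E] holding=A
     unstack(E, D) → towers=[A; F; G/B/C/D] holding=E

pickup(F)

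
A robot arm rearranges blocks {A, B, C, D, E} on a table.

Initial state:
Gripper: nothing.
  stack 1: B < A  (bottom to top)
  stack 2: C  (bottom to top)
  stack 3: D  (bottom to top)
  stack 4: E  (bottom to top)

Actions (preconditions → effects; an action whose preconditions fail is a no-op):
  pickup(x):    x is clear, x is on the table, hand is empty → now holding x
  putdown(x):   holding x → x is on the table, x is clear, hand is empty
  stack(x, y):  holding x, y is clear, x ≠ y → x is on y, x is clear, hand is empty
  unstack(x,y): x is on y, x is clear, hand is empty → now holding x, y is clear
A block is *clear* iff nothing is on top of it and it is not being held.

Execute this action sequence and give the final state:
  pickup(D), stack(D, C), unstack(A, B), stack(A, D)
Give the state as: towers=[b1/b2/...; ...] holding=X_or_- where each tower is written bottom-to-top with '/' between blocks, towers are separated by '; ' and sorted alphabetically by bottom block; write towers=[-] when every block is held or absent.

towers=[B; C/D/A; E] holding=-

step 1 (pickup(D)): towers=[B/A; C; E] holding=D
step 2 (stack(D, C)): towers=[B/A; C/D; E] holding=-
step 3 (unstack(A, B)): towers=[B; C/D; E] holding=A
step 4 (stack(A, D)): towers=[B; C/D/A; E] holding=-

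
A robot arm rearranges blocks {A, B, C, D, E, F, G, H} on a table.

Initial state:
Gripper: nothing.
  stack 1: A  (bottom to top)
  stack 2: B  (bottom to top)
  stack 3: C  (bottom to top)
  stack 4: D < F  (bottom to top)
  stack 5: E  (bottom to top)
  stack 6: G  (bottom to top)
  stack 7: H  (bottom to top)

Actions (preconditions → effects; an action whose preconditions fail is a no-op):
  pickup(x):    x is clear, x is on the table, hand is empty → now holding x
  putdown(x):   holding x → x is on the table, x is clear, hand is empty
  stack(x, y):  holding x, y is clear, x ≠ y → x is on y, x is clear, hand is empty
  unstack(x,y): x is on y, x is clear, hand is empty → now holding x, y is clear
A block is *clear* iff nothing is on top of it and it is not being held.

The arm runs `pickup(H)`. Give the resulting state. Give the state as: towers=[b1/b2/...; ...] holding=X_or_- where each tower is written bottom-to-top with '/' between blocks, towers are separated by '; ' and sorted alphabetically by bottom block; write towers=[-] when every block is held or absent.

towers=[A; B; C; D/F; E; G] holding=H

before: towers=[A; B; C; D/F; E; G; H] holding=-
pre[pickup(H)]: clear(H) yes, ontable(H) yes, handempty yes
all met → apply pickup(H)
after:  towers=[A; B; C; D/F; E; G] holding=H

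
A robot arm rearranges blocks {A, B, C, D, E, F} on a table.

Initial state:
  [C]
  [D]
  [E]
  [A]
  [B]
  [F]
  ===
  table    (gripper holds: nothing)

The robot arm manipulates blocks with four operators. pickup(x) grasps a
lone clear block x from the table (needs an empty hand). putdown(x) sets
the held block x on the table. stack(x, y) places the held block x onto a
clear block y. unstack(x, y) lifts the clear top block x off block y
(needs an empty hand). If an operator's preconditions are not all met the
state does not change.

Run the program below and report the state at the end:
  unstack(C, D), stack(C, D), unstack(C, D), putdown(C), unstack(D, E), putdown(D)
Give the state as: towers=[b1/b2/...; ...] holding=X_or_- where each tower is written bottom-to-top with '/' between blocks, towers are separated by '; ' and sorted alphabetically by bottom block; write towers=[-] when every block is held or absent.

towers=[C; D; F/B/A/E] holding=-

step 1 (unstack(C, D)): towers=[F/B/A/E/D] holding=C
step 2 (stack(C, D)): towers=[F/B/A/E/D/C] holding=-
step 3 (unstack(C, D)): towers=[F/B/A/E/D] holding=C
step 4 (putdown(C)): towers=[C; F/B/A/E/D] holding=-
step 5 (unstack(D, E)): towers=[C; F/B/A/E] holding=D
step 6 (putdown(D)): towers=[C; D; F/B/A/E] holding=-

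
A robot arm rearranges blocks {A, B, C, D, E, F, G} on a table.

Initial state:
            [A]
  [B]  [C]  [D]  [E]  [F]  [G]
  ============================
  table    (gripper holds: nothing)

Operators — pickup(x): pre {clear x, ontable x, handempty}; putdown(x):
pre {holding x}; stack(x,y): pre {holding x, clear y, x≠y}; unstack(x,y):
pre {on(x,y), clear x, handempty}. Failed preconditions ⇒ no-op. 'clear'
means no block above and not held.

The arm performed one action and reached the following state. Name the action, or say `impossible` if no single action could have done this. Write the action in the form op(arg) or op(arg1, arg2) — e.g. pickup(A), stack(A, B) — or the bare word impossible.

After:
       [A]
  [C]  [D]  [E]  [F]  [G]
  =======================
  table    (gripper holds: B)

target: towers=[C; D/A; E; F; G] holding=B
         pickup(B) → towers=[C; D/A; E; F; G] holding=B  ← match
         pickup(F) → towers=[B; C; D/A; E; G] holding=F
         pickup(G) → towers=[B; C; D/A; E; F] holding=G
     unstack(A, D) → towers=[B; C; D; E; F; G] holding=A
         pickup(E) → towers=[B; C; D/A; F; G] holding=E
         pickup(C) → towers=[B; D/A; E; F; G] holding=C

pickup(B)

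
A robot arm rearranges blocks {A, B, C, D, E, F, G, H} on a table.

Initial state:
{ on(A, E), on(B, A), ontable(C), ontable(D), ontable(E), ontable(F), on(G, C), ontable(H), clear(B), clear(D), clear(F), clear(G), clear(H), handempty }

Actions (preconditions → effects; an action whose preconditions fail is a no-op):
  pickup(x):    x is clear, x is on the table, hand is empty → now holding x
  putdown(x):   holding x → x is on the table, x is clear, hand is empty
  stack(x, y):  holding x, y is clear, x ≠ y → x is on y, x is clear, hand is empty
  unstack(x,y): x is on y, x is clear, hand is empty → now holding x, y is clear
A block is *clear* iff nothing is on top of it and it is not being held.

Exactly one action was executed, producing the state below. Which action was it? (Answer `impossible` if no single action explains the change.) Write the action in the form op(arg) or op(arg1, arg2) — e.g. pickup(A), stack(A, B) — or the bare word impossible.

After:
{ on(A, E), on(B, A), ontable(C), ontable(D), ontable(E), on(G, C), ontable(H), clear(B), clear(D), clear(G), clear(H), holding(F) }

pickup(F)

target: towers=[C/G; D; E/A/B; H] holding=F
     unstack(G, C) → towers=[C; D; E/A/B; F; H] holding=G
         pickup(H) → towers=[C/G; D; E/A/B; F] holding=H
     unstack(B, A) → towers=[C/G; D; E/A; F; H] holding=B
         pickup(F) → towers=[C/G; D; E/A/B; H] holding=F  ← match
         pickup(D) → towers=[C/G; E/A/B; F; H] holding=D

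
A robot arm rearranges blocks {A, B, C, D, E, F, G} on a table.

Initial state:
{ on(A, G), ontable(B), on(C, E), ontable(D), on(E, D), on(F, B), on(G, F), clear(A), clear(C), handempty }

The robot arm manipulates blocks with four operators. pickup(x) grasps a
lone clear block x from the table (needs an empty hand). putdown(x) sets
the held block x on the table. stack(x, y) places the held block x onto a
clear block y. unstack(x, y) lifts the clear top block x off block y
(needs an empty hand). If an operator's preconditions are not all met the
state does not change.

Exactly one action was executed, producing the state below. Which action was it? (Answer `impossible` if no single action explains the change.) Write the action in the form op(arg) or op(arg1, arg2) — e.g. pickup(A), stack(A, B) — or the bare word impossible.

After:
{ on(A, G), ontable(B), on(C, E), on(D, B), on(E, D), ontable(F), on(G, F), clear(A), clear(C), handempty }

impossible

target: towers=[B/D/E/C; F/G/A] holding=-
     unstack(A, G) → towers=[B/F/G; D/E/C] holding=A
     unstack(C, E) → towers=[B/F/G/A; D/E] holding=C
none of the 2 applicable actions match → impossible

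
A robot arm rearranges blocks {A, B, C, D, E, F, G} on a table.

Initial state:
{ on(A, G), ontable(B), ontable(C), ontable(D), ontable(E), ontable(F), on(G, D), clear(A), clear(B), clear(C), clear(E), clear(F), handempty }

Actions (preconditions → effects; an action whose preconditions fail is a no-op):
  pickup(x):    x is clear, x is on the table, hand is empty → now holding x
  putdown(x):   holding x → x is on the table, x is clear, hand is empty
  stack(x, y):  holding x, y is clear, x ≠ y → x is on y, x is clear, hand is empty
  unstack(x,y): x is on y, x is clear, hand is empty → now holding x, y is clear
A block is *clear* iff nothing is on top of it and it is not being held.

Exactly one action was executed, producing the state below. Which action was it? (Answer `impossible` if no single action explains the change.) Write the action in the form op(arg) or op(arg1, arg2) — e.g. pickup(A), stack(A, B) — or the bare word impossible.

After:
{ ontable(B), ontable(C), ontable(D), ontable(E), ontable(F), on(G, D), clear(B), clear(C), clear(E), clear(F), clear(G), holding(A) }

target: towers=[B; C; D/G; E; F] holding=A
         pickup(B) → towers=[C; D/G/A; E; F] holding=B
         pickup(F) → towers=[B; C; D/G/A; E] holding=F
     unstack(A, G) → towers=[B; C; D/G; E; F] holding=A  ← match
         pickup(E) → towers=[B; C; D/G/A; F] holding=E
         pickup(C) → towers=[B; D/G/A; E; F] holding=C

unstack(A, G)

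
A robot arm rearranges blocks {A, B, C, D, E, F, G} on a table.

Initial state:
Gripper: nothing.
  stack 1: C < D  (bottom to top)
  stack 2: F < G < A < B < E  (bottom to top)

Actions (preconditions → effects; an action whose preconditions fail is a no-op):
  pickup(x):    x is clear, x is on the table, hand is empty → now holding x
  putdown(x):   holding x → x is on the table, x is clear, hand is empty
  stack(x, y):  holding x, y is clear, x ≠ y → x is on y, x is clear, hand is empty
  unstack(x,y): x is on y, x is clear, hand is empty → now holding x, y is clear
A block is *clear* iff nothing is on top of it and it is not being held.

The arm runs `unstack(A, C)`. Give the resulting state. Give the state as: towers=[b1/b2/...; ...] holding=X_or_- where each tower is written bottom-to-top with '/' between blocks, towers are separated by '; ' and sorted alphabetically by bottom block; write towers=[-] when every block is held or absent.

towers=[C/D; F/G/A/B/E] holding=-

before: towers=[C/D; F/G/A/B/E] holding=-
pre[unstack(A, C)]: on(A,C) ✗, clear(A) ✗, handempty ✓
on(A,C), clear(A) unmet → unstack(A, C) is a no-op
after:  towers=[C/D; F/G/A/B/E] holding=-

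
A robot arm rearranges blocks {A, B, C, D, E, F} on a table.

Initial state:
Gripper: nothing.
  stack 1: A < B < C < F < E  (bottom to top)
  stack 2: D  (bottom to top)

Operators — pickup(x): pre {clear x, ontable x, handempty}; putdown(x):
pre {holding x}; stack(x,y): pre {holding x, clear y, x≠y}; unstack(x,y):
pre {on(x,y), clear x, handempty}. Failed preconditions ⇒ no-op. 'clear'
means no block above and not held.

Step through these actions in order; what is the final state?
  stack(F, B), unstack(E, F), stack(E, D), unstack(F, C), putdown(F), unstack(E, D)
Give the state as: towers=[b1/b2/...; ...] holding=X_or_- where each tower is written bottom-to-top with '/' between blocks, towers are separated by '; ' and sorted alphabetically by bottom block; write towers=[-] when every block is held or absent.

step 1 (stack(F, B)) [no-op]: towers=[A/B/C/F/E; D] holding=-
step 2 (unstack(E, F)): towers=[A/B/C/F; D] holding=E
step 3 (stack(E, D)): towers=[A/B/C/F; D/E] holding=-
step 4 (unstack(F, C)): towers=[A/B/C; D/E] holding=F
step 5 (putdown(F)): towers=[A/B/C; D/E; F] holding=-
step 6 (unstack(E, D)): towers=[A/B/C; D; F] holding=E

towers=[A/B/C; D; F] holding=E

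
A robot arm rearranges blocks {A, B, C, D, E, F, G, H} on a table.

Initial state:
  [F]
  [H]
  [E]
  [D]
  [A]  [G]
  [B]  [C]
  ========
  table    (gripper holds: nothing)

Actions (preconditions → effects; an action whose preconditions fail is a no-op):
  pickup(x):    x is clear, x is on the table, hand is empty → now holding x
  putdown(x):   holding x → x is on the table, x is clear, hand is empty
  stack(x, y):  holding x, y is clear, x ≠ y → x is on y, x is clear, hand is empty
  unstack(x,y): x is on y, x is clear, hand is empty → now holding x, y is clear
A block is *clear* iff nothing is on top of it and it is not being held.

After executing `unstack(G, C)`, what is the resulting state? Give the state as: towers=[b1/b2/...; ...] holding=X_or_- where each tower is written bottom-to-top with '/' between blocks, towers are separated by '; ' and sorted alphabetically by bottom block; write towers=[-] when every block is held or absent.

towers=[B/A/D/E/H/F; C] holding=G

before: towers=[B/A/D/E/H/F; C/G] holding=-
pre[unstack(G, C)]: on(G,C) ok, clear(G) ok, handempty ok
all met → apply unstack(G, C)
after:  towers=[B/A/D/E/H/F; C] holding=G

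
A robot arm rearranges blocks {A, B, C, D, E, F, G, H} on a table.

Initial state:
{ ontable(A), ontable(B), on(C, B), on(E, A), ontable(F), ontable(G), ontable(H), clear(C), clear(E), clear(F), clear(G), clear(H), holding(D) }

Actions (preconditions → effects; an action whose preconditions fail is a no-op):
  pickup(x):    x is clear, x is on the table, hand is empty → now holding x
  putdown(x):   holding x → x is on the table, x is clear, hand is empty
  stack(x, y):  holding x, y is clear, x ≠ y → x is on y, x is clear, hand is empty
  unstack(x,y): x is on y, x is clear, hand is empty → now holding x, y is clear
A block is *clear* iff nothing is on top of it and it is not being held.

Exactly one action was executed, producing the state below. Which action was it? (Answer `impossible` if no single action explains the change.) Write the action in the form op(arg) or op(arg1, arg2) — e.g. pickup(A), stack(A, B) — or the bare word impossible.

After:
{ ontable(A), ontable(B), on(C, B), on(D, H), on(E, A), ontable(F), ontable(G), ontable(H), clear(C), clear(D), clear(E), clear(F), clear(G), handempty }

stack(D, H)

target: towers=[A/E; B/C; F; G; H/D] holding=-
        putdown(D) → towers=[A/E; B/C; D; F; G; H] holding=-
       stack(D, G) → towers=[A/E; B/C; F; G/D; H] holding=-
       stack(D, E) → towers=[A/E/D; B/C; F; G; H] holding=-
       stack(D, H) → towers=[A/E; B/C; F; G; H/D] holding=-  ← match
       stack(D, F) → towers=[A/E; B/C; F/D; G; H] holding=-
       stack(D, C) → towers=[A/E; B/C/D; F; G; H] holding=-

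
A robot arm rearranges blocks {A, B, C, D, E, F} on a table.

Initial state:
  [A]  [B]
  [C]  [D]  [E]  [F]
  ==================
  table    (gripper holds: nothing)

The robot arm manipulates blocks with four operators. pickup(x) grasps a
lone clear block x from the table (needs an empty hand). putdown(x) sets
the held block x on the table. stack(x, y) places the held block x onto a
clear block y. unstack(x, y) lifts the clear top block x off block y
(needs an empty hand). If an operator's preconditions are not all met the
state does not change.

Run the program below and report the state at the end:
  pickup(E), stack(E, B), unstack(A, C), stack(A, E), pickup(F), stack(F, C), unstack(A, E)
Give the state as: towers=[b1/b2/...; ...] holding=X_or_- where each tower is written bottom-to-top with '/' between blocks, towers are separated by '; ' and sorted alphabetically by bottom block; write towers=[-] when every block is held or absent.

towers=[C/F; D/B/E] holding=A

step 1 (pickup(E)): towers=[C/A; D/B; F] holding=E
step 2 (stack(E, B)): towers=[C/A; D/B/E; F] holding=-
step 3 (unstack(A, C)): towers=[C; D/B/E; F] holding=A
step 4 (stack(A, E)): towers=[C; D/B/E/A; F] holding=-
step 5 (pickup(F)): towers=[C; D/B/E/A] holding=F
step 6 (stack(F, C)): towers=[C/F; D/B/E/A] holding=-
step 7 (unstack(A, E)): towers=[C/F; D/B/E] holding=A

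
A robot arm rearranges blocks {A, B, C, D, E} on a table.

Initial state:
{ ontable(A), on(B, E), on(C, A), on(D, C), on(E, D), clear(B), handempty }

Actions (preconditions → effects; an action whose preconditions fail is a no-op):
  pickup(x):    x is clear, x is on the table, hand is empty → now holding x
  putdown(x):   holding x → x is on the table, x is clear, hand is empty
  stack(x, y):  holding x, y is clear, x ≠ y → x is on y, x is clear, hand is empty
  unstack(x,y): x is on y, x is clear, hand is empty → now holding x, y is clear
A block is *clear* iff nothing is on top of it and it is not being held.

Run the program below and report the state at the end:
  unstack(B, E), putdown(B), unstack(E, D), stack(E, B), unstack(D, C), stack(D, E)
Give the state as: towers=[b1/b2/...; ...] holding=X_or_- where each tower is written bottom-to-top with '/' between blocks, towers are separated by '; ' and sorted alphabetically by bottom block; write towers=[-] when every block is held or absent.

step 1 (unstack(B, E)): towers=[A/C/D/E] holding=B
step 2 (putdown(B)): towers=[A/C/D/E; B] holding=-
step 3 (unstack(E, D)): towers=[A/C/D; B] holding=E
step 4 (stack(E, B)): towers=[A/C/D; B/E] holding=-
step 5 (unstack(D, C)): towers=[A/C; B/E] holding=D
step 6 (stack(D, E)): towers=[A/C; B/E/D] holding=-

towers=[A/C; B/E/D] holding=-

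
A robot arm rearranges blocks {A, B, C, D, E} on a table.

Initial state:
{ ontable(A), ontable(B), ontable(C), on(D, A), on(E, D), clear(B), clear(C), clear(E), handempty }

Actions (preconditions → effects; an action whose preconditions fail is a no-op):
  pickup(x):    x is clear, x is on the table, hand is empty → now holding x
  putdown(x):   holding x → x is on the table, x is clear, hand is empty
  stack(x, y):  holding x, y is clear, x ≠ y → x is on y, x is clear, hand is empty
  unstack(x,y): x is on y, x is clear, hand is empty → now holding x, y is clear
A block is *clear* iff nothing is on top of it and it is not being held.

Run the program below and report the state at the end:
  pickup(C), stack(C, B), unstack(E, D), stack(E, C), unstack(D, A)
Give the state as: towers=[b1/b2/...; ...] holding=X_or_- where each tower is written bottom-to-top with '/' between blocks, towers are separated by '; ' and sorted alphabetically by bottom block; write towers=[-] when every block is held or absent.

towers=[A; B/C/E] holding=D

step 1 (pickup(C)): towers=[A/D/E; B] holding=C
step 2 (stack(C, B)): towers=[A/D/E; B/C] holding=-
step 3 (unstack(E, D)): towers=[A/D; B/C] holding=E
step 4 (stack(E, C)): towers=[A/D; B/C/E] holding=-
step 5 (unstack(D, A)): towers=[A; B/C/E] holding=D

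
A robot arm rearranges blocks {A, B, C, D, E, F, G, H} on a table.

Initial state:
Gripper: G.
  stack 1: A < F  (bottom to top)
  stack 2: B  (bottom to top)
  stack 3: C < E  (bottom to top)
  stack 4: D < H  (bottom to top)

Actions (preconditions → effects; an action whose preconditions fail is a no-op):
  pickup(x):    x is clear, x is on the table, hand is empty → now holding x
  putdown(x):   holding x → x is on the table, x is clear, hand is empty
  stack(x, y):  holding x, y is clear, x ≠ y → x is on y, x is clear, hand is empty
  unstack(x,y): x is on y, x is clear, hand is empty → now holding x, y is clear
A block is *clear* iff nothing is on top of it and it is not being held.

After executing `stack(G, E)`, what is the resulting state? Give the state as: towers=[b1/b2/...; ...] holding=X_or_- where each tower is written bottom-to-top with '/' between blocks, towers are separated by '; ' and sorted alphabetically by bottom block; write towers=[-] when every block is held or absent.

towers=[A/F; B; C/E/G; D/H] holding=-

before: towers=[A/F; B; C/E; D/H] holding=G
pre[stack(G, E)]: holding(G) ✓, clear(E) ✓, G≠E ✓
all met → apply stack(G, E)
after:  towers=[A/F; B; C/E/G; D/H] holding=-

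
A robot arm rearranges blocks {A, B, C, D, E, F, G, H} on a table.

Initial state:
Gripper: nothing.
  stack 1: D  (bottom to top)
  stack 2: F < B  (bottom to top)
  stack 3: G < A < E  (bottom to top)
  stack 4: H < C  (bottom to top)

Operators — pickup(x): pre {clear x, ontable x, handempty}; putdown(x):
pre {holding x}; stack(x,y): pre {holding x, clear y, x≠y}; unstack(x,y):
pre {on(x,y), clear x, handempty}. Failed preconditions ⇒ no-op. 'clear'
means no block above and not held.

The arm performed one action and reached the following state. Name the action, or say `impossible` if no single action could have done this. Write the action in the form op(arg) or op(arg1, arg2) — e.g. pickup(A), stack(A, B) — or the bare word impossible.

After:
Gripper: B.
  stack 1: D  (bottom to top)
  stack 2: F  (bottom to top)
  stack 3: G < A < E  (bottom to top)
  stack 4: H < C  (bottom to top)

target: towers=[D; F; G/A/E; H/C] holding=B
     unstack(E, A) → towers=[D; F/B; G/A; H/C] holding=E
     unstack(B, F) → towers=[D; F; G/A/E; H/C] holding=B  ← match
         pickup(D) → towers=[F/B; G/A/E; H/C] holding=D
     unstack(C, H) → towers=[D; F/B; G/A/E; H] holding=C

unstack(B, F)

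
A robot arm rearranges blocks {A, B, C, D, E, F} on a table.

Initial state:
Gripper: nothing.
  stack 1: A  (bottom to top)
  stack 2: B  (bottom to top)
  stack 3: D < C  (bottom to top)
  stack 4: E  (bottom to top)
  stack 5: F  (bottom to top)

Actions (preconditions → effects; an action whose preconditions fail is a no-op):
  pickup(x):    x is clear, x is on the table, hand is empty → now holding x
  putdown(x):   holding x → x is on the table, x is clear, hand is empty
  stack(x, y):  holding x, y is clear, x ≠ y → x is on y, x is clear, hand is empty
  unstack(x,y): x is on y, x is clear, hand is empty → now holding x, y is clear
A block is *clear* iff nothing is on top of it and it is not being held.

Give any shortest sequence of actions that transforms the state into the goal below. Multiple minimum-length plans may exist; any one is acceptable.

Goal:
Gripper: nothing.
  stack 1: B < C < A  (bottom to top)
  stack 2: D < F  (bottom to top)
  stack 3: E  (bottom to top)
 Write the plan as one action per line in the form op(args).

step 1 (unstack(C, D)): towers=[A; B; D; E; F] holding=C
step 2 (stack(C, B)): towers=[A; B/C; D; E; F] holding=-
step 3 (pickup(F)): towers=[A; B/C; D; E] holding=F
step 4 (stack(F, D)): towers=[A; B/C; D/F; E] holding=-
step 5 (pickup(A)): towers=[B/C; D/F; E] holding=A
step 6 (stack(A, C)): towers=[B/C/A; D/F; E] holding=-
goal check: towers=[B/C/A; D/F; E] holding=- — reached (length 6, optimal by BFS)

unstack(C, D)
stack(C, B)
pickup(F)
stack(F, D)
pickup(A)
stack(A, C)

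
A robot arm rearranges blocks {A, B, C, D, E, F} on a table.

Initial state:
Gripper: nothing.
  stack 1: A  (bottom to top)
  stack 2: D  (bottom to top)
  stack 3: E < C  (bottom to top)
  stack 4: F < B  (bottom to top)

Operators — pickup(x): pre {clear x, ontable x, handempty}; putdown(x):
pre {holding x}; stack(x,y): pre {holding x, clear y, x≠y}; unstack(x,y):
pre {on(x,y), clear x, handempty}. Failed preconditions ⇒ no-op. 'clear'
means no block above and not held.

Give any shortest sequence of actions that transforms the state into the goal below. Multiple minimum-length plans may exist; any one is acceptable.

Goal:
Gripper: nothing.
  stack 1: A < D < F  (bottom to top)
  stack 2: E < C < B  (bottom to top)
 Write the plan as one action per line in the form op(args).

unstack(B, F)
stack(B, C)
pickup(D)
stack(D, A)
pickup(F)
stack(F, D)

step 1 (unstack(B, F)): towers=[A; D; E/C; F] holding=B
step 2 (stack(B, C)): towers=[A; D; E/C/B; F] holding=-
step 3 (pickup(D)): towers=[A; E/C/B; F] holding=D
step 4 (stack(D, A)): towers=[A/D; E/C/B; F] holding=-
step 5 (pickup(F)): towers=[A/D; E/C/B] holding=F
step 6 (stack(F, D)): towers=[A/D/F; E/C/B] holding=-
goal check: towers=[A/D/F; E/C/B] holding=- — reached (length 6, optimal by BFS)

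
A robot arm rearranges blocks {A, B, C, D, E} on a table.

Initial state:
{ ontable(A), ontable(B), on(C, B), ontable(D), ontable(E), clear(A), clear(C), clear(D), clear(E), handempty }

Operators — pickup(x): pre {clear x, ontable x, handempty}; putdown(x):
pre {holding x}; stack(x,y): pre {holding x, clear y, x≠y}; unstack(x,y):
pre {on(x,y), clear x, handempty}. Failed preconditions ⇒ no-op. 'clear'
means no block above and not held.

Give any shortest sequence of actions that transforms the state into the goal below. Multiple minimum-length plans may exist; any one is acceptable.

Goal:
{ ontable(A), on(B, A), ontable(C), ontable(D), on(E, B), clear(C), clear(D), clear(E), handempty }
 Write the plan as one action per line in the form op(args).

unstack(C, B)
putdown(C)
pickup(B)
stack(B, A)
pickup(E)
stack(E, B)

step 1 (unstack(C, B)): towers=[A; B; D; E] holding=C
step 2 (putdown(C)): towers=[A; B; C; D; E] holding=-
step 3 (pickup(B)): towers=[A; C; D; E] holding=B
step 4 (stack(B, A)): towers=[A/B; C; D; E] holding=-
step 5 (pickup(E)): towers=[A/B; C; D] holding=E
step 6 (stack(E, B)): towers=[A/B/E; C; D] holding=-
goal check: towers=[A/B/E; C; D] holding=- — reached (length 6, optimal by BFS)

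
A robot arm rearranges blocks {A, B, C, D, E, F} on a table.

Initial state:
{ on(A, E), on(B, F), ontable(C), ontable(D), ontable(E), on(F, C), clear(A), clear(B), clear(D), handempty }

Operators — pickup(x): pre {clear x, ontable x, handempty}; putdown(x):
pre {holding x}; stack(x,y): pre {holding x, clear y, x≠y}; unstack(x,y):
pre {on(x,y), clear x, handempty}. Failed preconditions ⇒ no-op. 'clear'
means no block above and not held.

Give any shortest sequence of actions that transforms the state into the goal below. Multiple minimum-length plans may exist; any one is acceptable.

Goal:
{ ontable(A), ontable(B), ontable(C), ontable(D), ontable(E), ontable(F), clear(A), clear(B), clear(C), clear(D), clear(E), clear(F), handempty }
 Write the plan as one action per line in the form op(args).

step 1 (unstack(B, F)): towers=[C/F; D; E/A] holding=B
step 2 (putdown(B)): towers=[B; C/F; D; E/A] holding=-
step 3 (unstack(F, C)): towers=[B; C; D; E/A] holding=F
step 4 (putdown(F)): towers=[B; C; D; E/A; F] holding=-
step 5 (unstack(A, E)): towers=[B; C; D; E; F] holding=A
step 6 (putdown(A)): towers=[A; B; C; D; E; F] holding=-
goal check: towers=[A; B; C; D; E; F] holding=- — reached (length 6, optimal by BFS)

unstack(B, F)
putdown(B)
unstack(F, C)
putdown(F)
unstack(A, E)
putdown(A)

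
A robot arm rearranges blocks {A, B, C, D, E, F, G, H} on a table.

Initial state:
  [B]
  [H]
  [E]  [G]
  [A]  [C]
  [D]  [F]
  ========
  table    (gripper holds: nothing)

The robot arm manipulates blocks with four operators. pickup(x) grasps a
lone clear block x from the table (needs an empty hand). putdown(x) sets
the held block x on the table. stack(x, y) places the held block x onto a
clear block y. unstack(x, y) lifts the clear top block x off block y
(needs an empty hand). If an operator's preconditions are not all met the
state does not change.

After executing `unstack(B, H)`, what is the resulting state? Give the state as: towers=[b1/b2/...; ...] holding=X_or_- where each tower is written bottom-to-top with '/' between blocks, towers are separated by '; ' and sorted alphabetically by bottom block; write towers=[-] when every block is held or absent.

towers=[D/A/E/H; F/C/G] holding=B

before: towers=[D/A/E/H/B; F/C/G] holding=-
pre[unstack(B, H)]: on(B,H) yes, clear(B) yes, handempty yes
all met → apply unstack(B, H)
after:  towers=[D/A/E/H; F/C/G] holding=B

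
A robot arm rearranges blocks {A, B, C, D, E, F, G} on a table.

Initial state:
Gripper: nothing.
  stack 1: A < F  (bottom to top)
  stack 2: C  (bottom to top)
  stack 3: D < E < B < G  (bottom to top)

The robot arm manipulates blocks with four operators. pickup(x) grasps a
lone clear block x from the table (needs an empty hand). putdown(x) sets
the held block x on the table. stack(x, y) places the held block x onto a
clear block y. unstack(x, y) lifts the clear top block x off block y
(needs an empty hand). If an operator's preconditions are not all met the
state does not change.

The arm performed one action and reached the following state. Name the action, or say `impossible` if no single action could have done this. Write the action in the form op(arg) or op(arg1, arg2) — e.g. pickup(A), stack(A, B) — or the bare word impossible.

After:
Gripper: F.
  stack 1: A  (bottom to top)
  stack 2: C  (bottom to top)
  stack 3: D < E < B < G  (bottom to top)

unstack(F, A)

target: towers=[A; C; D/E/B/G] holding=F
     unstack(F, A) → towers=[A; C; D/E/B/G] holding=F  ← match
     unstack(G, B) → towers=[A/F; C; D/E/B] holding=G
         pickup(C) → towers=[A/F; D/E/B/G] holding=C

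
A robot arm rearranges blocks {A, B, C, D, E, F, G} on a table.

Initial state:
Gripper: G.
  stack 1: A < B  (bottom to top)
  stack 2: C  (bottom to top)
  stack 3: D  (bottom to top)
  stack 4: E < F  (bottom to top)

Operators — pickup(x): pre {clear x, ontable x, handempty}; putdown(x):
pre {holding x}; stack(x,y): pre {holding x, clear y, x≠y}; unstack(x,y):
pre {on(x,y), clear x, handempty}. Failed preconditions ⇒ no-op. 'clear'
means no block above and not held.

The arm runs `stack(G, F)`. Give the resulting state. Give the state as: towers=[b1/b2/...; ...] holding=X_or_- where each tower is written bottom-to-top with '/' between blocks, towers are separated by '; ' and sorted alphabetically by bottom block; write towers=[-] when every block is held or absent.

before: towers=[A/B; C; D; E/F] holding=G
pre[stack(G, F)]: holding(G) ok, clear(F) ok, G≠F ok
all met → apply stack(G, F)
after:  towers=[A/B; C; D; E/F/G] holding=-

towers=[A/B; C; D; E/F/G] holding=-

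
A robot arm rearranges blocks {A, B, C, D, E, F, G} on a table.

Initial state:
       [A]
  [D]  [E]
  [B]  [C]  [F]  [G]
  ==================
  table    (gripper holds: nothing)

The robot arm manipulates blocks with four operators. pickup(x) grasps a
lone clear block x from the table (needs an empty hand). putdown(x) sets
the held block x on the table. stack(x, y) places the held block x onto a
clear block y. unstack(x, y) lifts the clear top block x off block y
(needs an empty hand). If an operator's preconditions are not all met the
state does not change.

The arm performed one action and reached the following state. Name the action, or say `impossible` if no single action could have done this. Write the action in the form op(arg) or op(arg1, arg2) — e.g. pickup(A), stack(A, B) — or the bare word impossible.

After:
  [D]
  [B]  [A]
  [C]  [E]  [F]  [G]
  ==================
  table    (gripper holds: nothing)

target: towers=[C/B/D; E/A; F; G] holding=-
         pickup(F) → towers=[B/D; C/E/A; G] holding=F
         pickup(G) → towers=[B/D; C/E/A; F] holding=G
     unstack(D, B) → towers=[B; C/E/A; F; G] holding=D
     unstack(A, E) → towers=[B/D; C/E; F; G] holding=A
none of the 4 applicable actions match → impossible

impossible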